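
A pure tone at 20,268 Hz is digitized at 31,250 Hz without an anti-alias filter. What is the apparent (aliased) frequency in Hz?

Nyquist = 31,250/2 = 15,625 Hz; 20,268 Hz exceeds it.
Alias = |20,268 − 1×31,250| = |20,268 − 31,250| = 10,982 Hz.

10,982 Hz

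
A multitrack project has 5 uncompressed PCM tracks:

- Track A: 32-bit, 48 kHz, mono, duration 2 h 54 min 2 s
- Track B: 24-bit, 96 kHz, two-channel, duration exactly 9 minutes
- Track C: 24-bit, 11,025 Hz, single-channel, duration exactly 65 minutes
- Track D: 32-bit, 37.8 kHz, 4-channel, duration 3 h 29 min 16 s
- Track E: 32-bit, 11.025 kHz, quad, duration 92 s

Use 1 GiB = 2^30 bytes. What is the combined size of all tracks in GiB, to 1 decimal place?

Track A: 2 h 54 min 2 s = 10,442 s; 48,000 × 10,442 × 4 × 1 = 2,004,864,000 bytes.
Track B: exactly 9 minutes = 540 s; 96,000 × 540 × 3 × 2 = 311,040,000 bytes.
Track C: exactly 65 minutes = 3,900 s; 11,025 × 3,900 × 3 × 1 = 128,992,500 bytes.
Track D: 3 h 29 min 16 s = 12,556 s; 37,800 × 12,556 × 4 × 4 = 7,593,868,800 bytes.
Track E: 11,025 × 92 × 4 × 4 = 16,228,800 bytes.
Total = 10,054,994,100 bytes = 9.4 GiB.

9.4 GiB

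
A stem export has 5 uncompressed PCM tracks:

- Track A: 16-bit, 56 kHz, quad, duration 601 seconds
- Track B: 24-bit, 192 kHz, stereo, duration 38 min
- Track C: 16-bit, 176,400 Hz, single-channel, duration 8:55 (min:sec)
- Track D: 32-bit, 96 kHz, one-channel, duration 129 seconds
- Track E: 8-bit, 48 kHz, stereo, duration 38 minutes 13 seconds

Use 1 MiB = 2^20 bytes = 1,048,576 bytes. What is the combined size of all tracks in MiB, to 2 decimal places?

Track A: 56,000 × 601 × 2 × 4 = 269,248,000 bytes.
Track B: 38 min = 2,280 s; 192,000 × 2,280 × 3 × 2 = 2,626,560,000 bytes.
Track C: 8:55 (min:sec) = 535 s; 176,400 × 535 × 2 × 1 = 188,748,000 bytes.
Track D: 96,000 × 129 × 4 × 1 = 49,536,000 bytes.
Track E: 38 minutes 13 seconds = 2,293 s; 48,000 × 2,293 × 1 × 2 = 220,128,000 bytes.
Total = 3,354,220,000 bytes = 3198.83 MiB.

3198.83 MiB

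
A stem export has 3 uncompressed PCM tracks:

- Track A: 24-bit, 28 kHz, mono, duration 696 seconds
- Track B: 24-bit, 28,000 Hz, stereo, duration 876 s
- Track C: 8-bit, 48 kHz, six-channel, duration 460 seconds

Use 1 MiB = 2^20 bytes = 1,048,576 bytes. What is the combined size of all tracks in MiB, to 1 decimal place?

322.4 MiB

Track A: 28,000 × 696 × 3 × 1 = 58,464,000 bytes.
Track B: 28,000 × 876 × 3 × 2 = 147,168,000 bytes.
Track C: 48,000 × 460 × 1 × 6 = 132,480,000 bytes.
Total = 338,112,000 bytes = 322.4 MiB.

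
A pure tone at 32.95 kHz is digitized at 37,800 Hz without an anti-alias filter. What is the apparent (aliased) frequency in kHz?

4.85 kHz

Nyquist = 37,800/2 = 18,900 Hz; 32,950 Hz exceeds it.
Alias = |32,950 − 1×37,800| = |32,950 − 37,800| = 4,850 Hz = 4.85 kHz.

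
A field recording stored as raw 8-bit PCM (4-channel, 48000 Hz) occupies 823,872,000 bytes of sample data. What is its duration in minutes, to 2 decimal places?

71.52 minutes

Byte rate = 48,000 × 1 × 4 = 192,000 bytes/s.
Duration = 823,872,000 / 192,000 = 4,291 s.
4,291 s / 60 = 71.52 minutes.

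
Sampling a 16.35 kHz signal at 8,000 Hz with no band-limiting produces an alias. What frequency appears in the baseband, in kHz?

0.35 kHz

Nyquist = 8,000/2 = 4,000 Hz; 16,350 Hz exceeds it.
Alias = |16,350 − 2×8,000| = |16,350 − 16,000| = 350 Hz = 0.35 kHz.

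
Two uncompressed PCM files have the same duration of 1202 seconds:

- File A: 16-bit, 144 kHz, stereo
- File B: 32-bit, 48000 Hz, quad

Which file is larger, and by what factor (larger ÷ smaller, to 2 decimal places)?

File B, by a factor of 1.33

File A: 144,000 × 2 × 2 = 576,000 bytes/s.
File B: 48,000 × 4 × 4 = 768,000 bytes/s.
File B is larger; ratio = 923,136,000 / 692,352,000 = 1.33.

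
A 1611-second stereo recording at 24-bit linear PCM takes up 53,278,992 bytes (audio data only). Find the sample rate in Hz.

Bytes = sample_rate × seconds × bytes_per_sample × channels.
sample_rate = 53,278,992 / (1,611 × 3 × 2) = 53,278,992 / 9,666 = 5,512 Hz.

5,512 Hz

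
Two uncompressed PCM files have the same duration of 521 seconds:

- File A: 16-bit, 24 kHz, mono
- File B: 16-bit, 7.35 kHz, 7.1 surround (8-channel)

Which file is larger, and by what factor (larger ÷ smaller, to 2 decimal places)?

File A: 24,000 × 2 × 1 = 48,000 bytes/s.
File B: 7,350 × 2 × 8 = 117,600 bytes/s.
File B is larger; ratio = 61,269,600 / 25,008,000 = 2.45.

File B, by a factor of 2.45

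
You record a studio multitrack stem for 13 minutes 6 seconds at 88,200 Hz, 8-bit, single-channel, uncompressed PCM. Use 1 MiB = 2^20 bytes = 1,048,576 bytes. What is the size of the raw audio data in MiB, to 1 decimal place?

Duration = 13 minutes 6 seconds = 786 s.
Bytes = 88,200 samples/s × 786 s × 1 bytes/sample × 1 ch = 69,325,200 bytes.
69,325,200 / 1,048,576 = 66.1 MiB.

66.1 MiB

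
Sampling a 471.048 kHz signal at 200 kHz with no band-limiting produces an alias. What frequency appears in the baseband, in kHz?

Nyquist = 200,000/2 = 100,000 Hz; 471,048 Hz exceeds it.
Alias = |471,048 − 2×200,000| = |471,048 − 400,000| = 71,048 Hz = 71.048 kHz.

71.048 kHz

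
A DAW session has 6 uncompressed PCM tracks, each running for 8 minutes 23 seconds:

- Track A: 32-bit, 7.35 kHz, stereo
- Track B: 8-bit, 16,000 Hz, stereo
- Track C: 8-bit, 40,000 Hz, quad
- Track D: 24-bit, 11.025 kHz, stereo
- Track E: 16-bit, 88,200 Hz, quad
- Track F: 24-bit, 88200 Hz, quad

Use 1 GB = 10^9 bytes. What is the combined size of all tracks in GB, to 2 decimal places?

1.05 GB

8 minutes 23 seconds = 503 s.
Track A: 7,350 × 503 × 4 × 2 = 29,576,400 bytes.
Track B: 16,000 × 503 × 1 × 2 = 16,096,000 bytes.
Track C: 40,000 × 503 × 1 × 4 = 80,480,000 bytes.
Track D: 11,025 × 503 × 3 × 2 = 33,273,450 bytes.
Track E: 88,200 × 503 × 2 × 4 = 354,916,800 bytes.
Track F: 88,200 × 503 × 3 × 4 = 532,375,200 bytes.
Total = 1,046,717,850 bytes = 1.05 GB.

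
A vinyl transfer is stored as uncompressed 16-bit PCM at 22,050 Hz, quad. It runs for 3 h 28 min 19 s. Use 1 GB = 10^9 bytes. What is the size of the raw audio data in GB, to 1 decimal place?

2.2 GB

Duration = 3 h 28 min 19 s = 12,499 s.
Bytes = 22,050 samples/s × 12,499 s × 2 bytes/sample × 4 ch = 2,204,823,600 bytes.
2,204,823,600 / 1,000,000,000 = 2.2 GB.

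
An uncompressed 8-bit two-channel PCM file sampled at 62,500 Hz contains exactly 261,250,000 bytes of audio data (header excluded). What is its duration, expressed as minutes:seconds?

34:50

Byte rate = 62,500 × 1 × 2 = 125,000 bytes/s.
Duration = 261,250,000 / 125,000 = 2,090 s.
2,090 s = 34:50.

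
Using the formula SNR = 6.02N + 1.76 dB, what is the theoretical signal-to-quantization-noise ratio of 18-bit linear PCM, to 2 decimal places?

110.12 dB

6.02 × 18 + 1.76 = 110.12 dB.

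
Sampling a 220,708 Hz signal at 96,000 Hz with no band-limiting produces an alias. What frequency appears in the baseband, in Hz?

Nyquist = 96,000/2 = 48,000 Hz; 220,708 Hz exceeds it.
Alias = |220,708 − 2×96,000| = |220,708 − 192,000| = 28,708 Hz.

28,708 Hz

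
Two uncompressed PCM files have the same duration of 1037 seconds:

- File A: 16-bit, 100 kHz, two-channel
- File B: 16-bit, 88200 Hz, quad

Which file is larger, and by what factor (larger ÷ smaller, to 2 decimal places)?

File B, by a factor of 1.76

File A: 100,000 × 2 × 2 = 400,000 bytes/s.
File B: 88,200 × 2 × 4 = 705,600 bytes/s.
File B is larger; ratio = 731,707,200 / 414,800,000 = 1.76.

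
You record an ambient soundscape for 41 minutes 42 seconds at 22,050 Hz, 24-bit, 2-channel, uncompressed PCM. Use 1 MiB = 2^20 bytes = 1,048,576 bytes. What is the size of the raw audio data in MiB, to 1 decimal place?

Duration = 41 minutes 42 seconds = 2,502 s.
Bytes = 22,050 samples/s × 2,502 s × 3 bytes/sample × 2 ch = 331,014,600 bytes.
331,014,600 / 1,048,576 = 315.7 MiB.

315.7 MiB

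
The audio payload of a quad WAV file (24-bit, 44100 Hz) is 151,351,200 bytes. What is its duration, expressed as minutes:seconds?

Byte rate = 44,100 × 3 × 4 = 529,200 bytes/s.
Duration = 151,351,200 / 529,200 = 286 s.
286 s = 4:46.

4:46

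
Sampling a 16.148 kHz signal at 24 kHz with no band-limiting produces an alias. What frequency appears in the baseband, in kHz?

Nyquist = 24,000/2 = 12,000 Hz; 16,148 Hz exceeds it.
Alias = |16,148 − 1×24,000| = |16,148 − 24,000| = 7,852 Hz = 7.852 kHz.

7.852 kHz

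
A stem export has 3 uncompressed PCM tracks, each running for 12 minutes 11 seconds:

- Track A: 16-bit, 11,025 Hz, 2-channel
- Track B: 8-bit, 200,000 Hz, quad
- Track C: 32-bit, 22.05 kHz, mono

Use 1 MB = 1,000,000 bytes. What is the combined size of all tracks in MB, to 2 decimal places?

681.51 MB

12 minutes 11 seconds = 731 s.
Track A: 11,025 × 731 × 2 × 2 = 32,237,100 bytes.
Track B: 200,000 × 731 × 1 × 4 = 584,800,000 bytes.
Track C: 22,050 × 731 × 4 × 1 = 64,474,200 bytes.
Total = 681,511,300 bytes = 681.51 MB.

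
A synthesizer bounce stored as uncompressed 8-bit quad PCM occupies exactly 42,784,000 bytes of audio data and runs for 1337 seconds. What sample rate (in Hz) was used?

Bytes = sample_rate × seconds × bytes_per_sample × channels.
sample_rate = 42,784,000 / (1,337 × 1 × 4) = 42,784,000 / 5,348 = 8,000 Hz.

8,000 Hz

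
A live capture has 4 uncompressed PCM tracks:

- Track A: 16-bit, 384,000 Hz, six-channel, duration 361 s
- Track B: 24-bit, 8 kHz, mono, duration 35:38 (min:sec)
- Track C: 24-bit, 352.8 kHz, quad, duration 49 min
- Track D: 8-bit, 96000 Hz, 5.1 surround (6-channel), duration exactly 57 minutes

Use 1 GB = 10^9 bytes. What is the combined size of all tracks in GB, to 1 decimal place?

16.1 GB

Track A: 384,000 × 361 × 2 × 6 = 1,663,488,000 bytes.
Track B: 35:38 (min:sec) = 2,138 s; 8,000 × 2,138 × 3 × 1 = 51,312,000 bytes.
Track C: 49 min = 2,940 s; 352,800 × 2,940 × 3 × 4 = 12,446,784,000 bytes.
Track D: exactly 57 minutes = 3,420 s; 96,000 × 3,420 × 1 × 6 = 1,969,920,000 bytes.
Total = 16,131,504,000 bytes = 16.1 GB.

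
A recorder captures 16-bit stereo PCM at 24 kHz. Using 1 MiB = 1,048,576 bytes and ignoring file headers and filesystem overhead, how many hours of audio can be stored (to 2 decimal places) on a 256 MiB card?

0.78 hours

Uncompressed byte rate = 24,000 × 2 × 2 = 96,000 bytes/s.
Capacity = 256 × 1,048,576 = 268,435,456 bytes.
268,435,456 / 96,000 ≈ 2796.2 s → 0.78 hours.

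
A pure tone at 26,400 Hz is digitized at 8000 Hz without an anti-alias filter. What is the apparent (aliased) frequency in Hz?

Nyquist = 8,000/2 = 4,000 Hz; 26,400 Hz exceeds it.
Alias = |26,400 − 3×8,000| = |26,400 − 24,000| = 2,400 Hz.

2,400 Hz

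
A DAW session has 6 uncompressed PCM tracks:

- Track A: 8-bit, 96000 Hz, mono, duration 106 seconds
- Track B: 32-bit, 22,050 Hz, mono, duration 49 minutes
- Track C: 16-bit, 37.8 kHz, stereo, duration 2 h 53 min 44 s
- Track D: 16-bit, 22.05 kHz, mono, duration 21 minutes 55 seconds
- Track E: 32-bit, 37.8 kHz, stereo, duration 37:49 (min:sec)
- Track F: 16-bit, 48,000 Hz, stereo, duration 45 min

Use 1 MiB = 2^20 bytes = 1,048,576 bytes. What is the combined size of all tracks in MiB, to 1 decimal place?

Track A: 96,000 × 106 × 1 × 1 = 10,176,000 bytes.
Track B: 49 minutes = 2,940 s; 22,050 × 2,940 × 4 × 1 = 259,308,000 bytes.
Track C: 2 h 53 min 44 s = 10,424 s; 37,800 × 10,424 × 2 × 2 = 1,576,108,800 bytes.
Track D: 21 minutes 55 seconds = 1,315 s; 22,050 × 1,315 × 2 × 1 = 57,991,500 bytes.
Track E: 37:49 (min:sec) = 2,269 s; 37,800 × 2,269 × 4 × 2 = 686,145,600 bytes.
Track F: 45 min = 2,700 s; 48,000 × 2,700 × 2 × 2 = 518,400,000 bytes.
Total = 3,108,129,900 bytes = 2964.1 MiB.

2964.1 MiB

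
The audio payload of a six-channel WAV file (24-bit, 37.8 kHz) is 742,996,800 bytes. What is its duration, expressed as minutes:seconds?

18:12

Byte rate = 37,800 × 3 × 6 = 680,400 bytes/s.
Duration = 742,996,800 / 680,400 = 1,092 s.
1,092 s = 18:12.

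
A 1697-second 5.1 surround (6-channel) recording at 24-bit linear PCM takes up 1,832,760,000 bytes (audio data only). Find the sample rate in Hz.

60,000 Hz

Bytes = sample_rate × seconds × bytes_per_sample × channels.
sample_rate = 1,832,760,000 / (1,697 × 3 × 6) = 1,832,760,000 / 30,546 = 60,000 Hz.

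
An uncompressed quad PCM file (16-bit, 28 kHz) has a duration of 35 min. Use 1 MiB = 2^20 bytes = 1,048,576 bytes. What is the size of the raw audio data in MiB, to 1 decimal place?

448.6 MiB

Duration = 35 min = 2,100 s.
Bytes = 28,000 samples/s × 2,100 s × 2 bytes/sample × 4 ch = 470,400,000 bytes.
470,400,000 / 1,048,576 = 448.6 MiB.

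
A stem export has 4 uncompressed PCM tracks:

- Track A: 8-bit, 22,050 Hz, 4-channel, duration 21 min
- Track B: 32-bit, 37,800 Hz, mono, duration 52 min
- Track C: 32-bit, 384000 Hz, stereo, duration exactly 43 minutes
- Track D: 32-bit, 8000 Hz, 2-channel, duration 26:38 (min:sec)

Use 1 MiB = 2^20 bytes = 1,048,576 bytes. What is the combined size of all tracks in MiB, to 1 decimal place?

8212.0 MiB

Track A: 21 min = 1,260 s; 22,050 × 1,260 × 1 × 4 = 111,132,000 bytes.
Track B: 52 min = 3,120 s; 37,800 × 3,120 × 4 × 1 = 471,744,000 bytes.
Track C: exactly 43 minutes = 2,580 s; 384,000 × 2,580 × 4 × 2 = 7,925,760,000 bytes.
Track D: 26:38 (min:sec) = 1,598 s; 8,000 × 1,598 × 4 × 2 = 102,272,000 bytes.
Total = 8,610,908,000 bytes = 8212.0 MiB.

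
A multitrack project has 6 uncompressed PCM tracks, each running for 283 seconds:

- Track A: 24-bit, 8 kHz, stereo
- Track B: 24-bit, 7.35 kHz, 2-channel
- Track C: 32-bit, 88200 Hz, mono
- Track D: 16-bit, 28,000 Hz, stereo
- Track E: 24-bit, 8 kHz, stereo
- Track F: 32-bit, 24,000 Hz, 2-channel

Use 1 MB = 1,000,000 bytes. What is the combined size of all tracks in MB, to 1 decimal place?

225.5 MB

Track A: 8,000 × 283 × 3 × 2 = 13,584,000 bytes.
Track B: 7,350 × 283 × 3 × 2 = 12,480,300 bytes.
Track C: 88,200 × 283 × 4 × 1 = 99,842,400 bytes.
Track D: 28,000 × 283 × 2 × 2 = 31,696,000 bytes.
Track E: 8,000 × 283 × 3 × 2 = 13,584,000 bytes.
Track F: 24,000 × 283 × 4 × 2 = 54,336,000 bytes.
Total = 225,522,700 bytes = 225.5 MB.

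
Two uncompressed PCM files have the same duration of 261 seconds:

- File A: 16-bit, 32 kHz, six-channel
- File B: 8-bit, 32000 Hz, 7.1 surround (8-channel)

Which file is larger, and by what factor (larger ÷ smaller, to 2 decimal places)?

File A: 32,000 × 2 × 6 = 384,000 bytes/s.
File B: 32,000 × 1 × 8 = 256,000 bytes/s.
File A is larger; ratio = 100,224,000 / 66,816,000 = 1.50.

File A, by a factor of 1.50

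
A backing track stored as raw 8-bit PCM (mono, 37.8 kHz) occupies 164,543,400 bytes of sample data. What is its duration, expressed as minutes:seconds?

Byte rate = 37,800 × 1 × 1 = 37,800 bytes/s.
Duration = 164,543,400 / 37,800 = 4,353 s.
4,353 s = 72:33.

72:33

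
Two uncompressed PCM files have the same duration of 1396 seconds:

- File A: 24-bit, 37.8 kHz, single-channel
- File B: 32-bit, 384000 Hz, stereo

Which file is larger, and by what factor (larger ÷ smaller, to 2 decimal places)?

File A: 37,800 × 3 × 1 = 113,400 bytes/s.
File B: 384,000 × 4 × 2 = 3,072,000 bytes/s.
File B is larger; ratio = 4,288,512,000 / 158,306,400 = 27.09.

File B, by a factor of 27.09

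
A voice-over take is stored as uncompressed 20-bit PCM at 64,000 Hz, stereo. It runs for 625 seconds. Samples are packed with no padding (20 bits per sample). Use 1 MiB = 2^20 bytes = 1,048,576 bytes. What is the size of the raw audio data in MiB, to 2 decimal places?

Bits = 64,000 × 625 × 20 × 2 = 1,600,000,000 bits = 200,000,000 bytes.
200,000,000 / 1,048,576 = 190.73 MiB.

190.73 MiB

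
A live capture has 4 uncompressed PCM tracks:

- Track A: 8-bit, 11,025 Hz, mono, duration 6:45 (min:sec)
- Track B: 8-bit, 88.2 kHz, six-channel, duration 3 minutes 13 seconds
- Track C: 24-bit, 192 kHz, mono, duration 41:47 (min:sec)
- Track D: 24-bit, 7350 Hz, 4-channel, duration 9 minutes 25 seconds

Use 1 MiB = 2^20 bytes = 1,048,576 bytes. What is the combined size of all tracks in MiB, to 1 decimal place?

1526.3 MiB

Track A: 6:45 (min:sec) = 405 s; 11,025 × 405 × 1 × 1 = 4,465,125 bytes.
Track B: 3 minutes 13 seconds = 193 s; 88,200 × 193 × 1 × 6 = 102,135,600 bytes.
Track C: 41:47 (min:sec) = 2,507 s; 192,000 × 2,507 × 3 × 1 = 1,444,032,000 bytes.
Track D: 9 minutes 25 seconds = 565 s; 7,350 × 565 × 3 × 4 = 49,833,000 bytes.
Total = 1,600,465,725 bytes = 1526.3 MiB.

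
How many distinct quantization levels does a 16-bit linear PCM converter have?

65,536 levels

2^16 = 65,536.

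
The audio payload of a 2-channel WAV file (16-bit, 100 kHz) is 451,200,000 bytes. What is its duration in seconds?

1,128 seconds

Byte rate = 100,000 × 2 × 2 = 400,000 bytes/s.
Duration = 451,200,000 / 400,000 = 1,128 s.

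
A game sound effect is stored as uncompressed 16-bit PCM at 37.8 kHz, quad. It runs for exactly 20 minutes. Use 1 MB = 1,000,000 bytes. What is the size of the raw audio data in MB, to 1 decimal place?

Duration = exactly 20 minutes = 1,200 s.
Bytes = 37,800 samples/s × 1,200 s × 2 bytes/sample × 4 ch = 362,880,000 bytes.
362,880,000 / 1,000,000 = 362.9 MB.

362.9 MB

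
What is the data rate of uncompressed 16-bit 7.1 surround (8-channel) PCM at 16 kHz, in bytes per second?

256,000 bytes/s

Bit rate = 16,000 × 16 × 8 = 2,048,000 bits/s.
2,048,000 / 8 = 256,000 bytes/s.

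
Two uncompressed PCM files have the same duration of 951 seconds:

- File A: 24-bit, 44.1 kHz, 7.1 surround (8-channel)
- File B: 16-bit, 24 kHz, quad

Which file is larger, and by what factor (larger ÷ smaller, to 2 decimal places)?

File A: 44,100 × 3 × 8 = 1,058,400 bytes/s.
File B: 24,000 × 2 × 4 = 192,000 bytes/s.
File A is larger; ratio = 1,006,538,400 / 182,592,000 = 5.51.

File A, by a factor of 5.51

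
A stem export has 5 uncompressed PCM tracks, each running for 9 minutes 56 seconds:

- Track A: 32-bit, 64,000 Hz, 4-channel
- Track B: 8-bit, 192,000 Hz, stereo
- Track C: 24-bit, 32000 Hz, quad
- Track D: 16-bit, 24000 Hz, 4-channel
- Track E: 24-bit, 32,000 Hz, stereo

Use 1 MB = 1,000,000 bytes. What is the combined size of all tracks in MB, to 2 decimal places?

1296.90 MB

9 minutes 56 seconds = 596 s.
Track A: 64,000 × 596 × 4 × 4 = 610,304,000 bytes.
Track B: 192,000 × 596 × 1 × 2 = 228,864,000 bytes.
Track C: 32,000 × 596 × 3 × 4 = 228,864,000 bytes.
Track D: 24,000 × 596 × 2 × 4 = 114,432,000 bytes.
Track E: 32,000 × 596 × 3 × 2 = 114,432,000 bytes.
Total = 1,296,896,000 bytes = 1296.90 MB.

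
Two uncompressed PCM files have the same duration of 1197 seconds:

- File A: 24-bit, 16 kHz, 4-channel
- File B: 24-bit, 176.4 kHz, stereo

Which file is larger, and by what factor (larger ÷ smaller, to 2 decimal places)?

File A: 16,000 × 3 × 4 = 192,000 bytes/s.
File B: 176,400 × 3 × 2 = 1,058,400 bytes/s.
File B is larger; ratio = 1,266,904,800 / 229,824,000 = 5.51.

File B, by a factor of 5.51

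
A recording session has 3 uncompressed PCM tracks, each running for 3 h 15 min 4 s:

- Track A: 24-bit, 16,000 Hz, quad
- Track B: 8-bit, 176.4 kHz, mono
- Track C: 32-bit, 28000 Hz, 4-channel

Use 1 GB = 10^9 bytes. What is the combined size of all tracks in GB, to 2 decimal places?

9.56 GB

3 h 15 min 4 s = 11,704 s.
Track A: 16,000 × 11,704 × 3 × 4 = 2,247,168,000 bytes.
Track B: 176,400 × 11,704 × 1 × 1 = 2,064,585,600 bytes.
Track C: 28,000 × 11,704 × 4 × 4 = 5,243,392,000 bytes.
Total = 9,555,145,600 bytes = 9.56 GB.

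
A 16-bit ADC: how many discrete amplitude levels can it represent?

65,536 levels

2^16 = 65,536.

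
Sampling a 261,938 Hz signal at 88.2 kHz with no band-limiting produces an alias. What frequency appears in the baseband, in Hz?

Nyquist = 88,200/2 = 44,100 Hz; 261,938 Hz exceeds it.
Alias = |261,938 − 3×88,200| = |261,938 − 264,600| = 2,662 Hz.

2,662 Hz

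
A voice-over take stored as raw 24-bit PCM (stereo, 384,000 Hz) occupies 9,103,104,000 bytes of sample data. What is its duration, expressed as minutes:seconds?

Byte rate = 384,000 × 3 × 2 = 2,304,000 bytes/s.
Duration = 9,103,104,000 / 2,304,000 = 3,951 s.
3,951 s = 65:51.

65:51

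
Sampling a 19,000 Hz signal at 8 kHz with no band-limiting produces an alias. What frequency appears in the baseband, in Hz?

Nyquist = 8,000/2 = 4,000 Hz; 19,000 Hz exceeds it.
Alias = |19,000 − 2×8,000| = |19,000 − 16,000| = 3,000 Hz.

3,000 Hz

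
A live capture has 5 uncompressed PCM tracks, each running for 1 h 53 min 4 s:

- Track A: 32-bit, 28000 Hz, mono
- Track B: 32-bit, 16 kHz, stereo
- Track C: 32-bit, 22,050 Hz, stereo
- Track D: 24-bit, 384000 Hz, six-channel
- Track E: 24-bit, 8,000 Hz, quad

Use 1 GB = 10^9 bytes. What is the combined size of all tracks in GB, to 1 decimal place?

1 h 53 min 4 s = 6,784 s.
Track A: 28,000 × 6,784 × 4 × 1 = 759,808,000 bytes.
Track B: 16,000 × 6,784 × 4 × 2 = 868,352,000 bytes.
Track C: 22,050 × 6,784 × 4 × 2 = 1,196,697,600 bytes.
Track D: 384,000 × 6,784 × 3 × 6 = 46,891,008,000 bytes.
Track E: 8,000 × 6,784 × 3 × 4 = 651,264,000 bytes.
Total = 50,367,129,600 bytes = 50.4 GB.

50.4 GB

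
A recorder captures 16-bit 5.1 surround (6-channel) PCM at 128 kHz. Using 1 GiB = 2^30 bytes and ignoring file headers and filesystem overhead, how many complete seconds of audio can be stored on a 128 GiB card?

Uncompressed byte rate = 128,000 × 2 × 6 = 1,536,000 bytes/s.
Capacity = 128 × 1,073,741,824 = 137,438,953,472 bytes.
137,438,953,472 / 1,536,000 ≈ 89478.49 s → 89,478 seconds.

89,478 seconds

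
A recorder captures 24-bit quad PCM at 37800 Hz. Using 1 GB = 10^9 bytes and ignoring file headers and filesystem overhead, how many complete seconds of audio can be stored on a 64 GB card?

Uncompressed byte rate = 37,800 × 3 × 4 = 453,600 bytes/s.
Capacity = 64 × 1,000,000,000 = 64,000,000,000 bytes.
64,000,000,000 / 453,600 ≈ 141093.47 s → 141,093 seconds.

141,093 seconds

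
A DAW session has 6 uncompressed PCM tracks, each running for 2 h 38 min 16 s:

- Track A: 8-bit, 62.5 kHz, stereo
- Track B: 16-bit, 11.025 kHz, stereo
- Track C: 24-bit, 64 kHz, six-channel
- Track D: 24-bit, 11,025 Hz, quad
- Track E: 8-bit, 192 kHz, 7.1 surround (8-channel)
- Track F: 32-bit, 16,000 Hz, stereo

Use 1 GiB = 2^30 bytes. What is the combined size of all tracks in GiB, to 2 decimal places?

2 h 38 min 16 s = 9,496 s.
Track A: 62,500 × 9,496 × 1 × 2 = 1,187,000,000 bytes.
Track B: 11,025 × 9,496 × 2 × 2 = 418,773,600 bytes.
Track C: 64,000 × 9,496 × 3 × 6 = 10,939,392,000 bytes.
Track D: 11,025 × 9,496 × 3 × 4 = 1,256,320,800 bytes.
Track E: 192,000 × 9,496 × 1 × 8 = 14,585,856,000 bytes.
Track F: 16,000 × 9,496 × 4 × 2 = 1,215,488,000 bytes.
Total = 29,602,830,400 bytes = 27.57 GiB.

27.57 GiB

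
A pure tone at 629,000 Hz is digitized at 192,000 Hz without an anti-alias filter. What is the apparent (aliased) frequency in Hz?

Nyquist = 192,000/2 = 96,000 Hz; 629,000 Hz exceeds it.
Alias = |629,000 − 3×192,000| = |629,000 − 576,000| = 53,000 Hz.

53,000 Hz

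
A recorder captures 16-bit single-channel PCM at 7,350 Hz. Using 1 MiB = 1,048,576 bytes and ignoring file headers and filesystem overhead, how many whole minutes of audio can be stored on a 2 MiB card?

2 minutes

Uncompressed byte rate = 7,350 × 2 × 1 = 14,700 bytes/s.
Capacity = 2 × 1,048,576 = 2,097,152 bytes.
2,097,152 / 14,700 ≈ 142.66 s → 2 minutes.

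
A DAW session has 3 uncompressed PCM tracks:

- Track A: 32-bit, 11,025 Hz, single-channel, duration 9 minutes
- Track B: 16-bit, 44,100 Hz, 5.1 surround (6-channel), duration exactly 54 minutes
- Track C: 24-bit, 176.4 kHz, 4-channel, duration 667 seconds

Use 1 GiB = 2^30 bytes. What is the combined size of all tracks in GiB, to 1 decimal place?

Track A: 9 minutes = 540 s; 11,025 × 540 × 4 × 1 = 23,814,000 bytes.
Track B: exactly 54 minutes = 3,240 s; 44,100 × 3,240 × 2 × 6 = 1,714,608,000 bytes.
Track C: 176,400 × 667 × 3 × 4 = 1,411,905,600 bytes.
Total = 3,150,327,600 bytes = 2.9 GiB.

2.9 GiB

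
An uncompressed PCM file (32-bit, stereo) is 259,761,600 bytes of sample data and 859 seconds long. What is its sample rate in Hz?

Bytes = sample_rate × seconds × bytes_per_sample × channels.
sample_rate = 259,761,600 / (859 × 4 × 2) = 259,761,600 / 6,872 = 37,800 Hz.

37,800 Hz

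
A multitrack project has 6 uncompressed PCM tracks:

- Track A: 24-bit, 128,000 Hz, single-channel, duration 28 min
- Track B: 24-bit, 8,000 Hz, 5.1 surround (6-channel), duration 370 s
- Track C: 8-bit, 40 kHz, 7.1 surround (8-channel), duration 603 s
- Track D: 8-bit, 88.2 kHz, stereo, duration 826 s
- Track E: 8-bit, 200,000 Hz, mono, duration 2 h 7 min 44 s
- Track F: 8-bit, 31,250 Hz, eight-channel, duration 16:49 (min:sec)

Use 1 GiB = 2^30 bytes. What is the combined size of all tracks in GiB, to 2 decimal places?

Track A: 28 min = 1,680 s; 128,000 × 1,680 × 3 × 1 = 645,120,000 bytes.
Track B: 8,000 × 370 × 3 × 6 = 53,280,000 bytes.
Track C: 40,000 × 603 × 1 × 8 = 192,960,000 bytes.
Track D: 88,200 × 826 × 1 × 2 = 145,706,400 bytes.
Track E: 2 h 7 min 44 s = 7,664 s; 200,000 × 7,664 × 1 × 1 = 1,532,800,000 bytes.
Track F: 16:49 (min:sec) = 1,009 s; 31,250 × 1,009 × 1 × 8 = 252,250,000 bytes.
Total = 2,822,116,400 bytes = 2.63 GiB.

2.63 GiB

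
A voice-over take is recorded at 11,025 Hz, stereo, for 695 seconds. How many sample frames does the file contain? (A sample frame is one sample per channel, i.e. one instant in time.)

7,662,375 sample frames

11,025 samples/s × 695 s = 7,662,375 frames.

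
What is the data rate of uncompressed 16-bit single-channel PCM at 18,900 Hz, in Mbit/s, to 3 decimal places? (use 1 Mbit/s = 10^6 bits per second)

0.302 Mbit/s

Bit rate = 18,900 × 16 × 1 = 302,400 bits/s.
= 0.302 Mbit/s.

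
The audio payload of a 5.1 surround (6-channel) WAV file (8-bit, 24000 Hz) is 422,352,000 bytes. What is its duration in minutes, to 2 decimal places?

48.88 minutes

Byte rate = 24,000 × 1 × 6 = 144,000 bytes/s.
Duration = 422,352,000 / 144,000 = 2,933 s.
2,933 s / 60 = 48.88 minutes.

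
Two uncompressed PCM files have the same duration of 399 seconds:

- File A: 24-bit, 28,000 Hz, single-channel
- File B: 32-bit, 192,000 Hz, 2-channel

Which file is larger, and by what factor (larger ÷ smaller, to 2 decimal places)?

File A: 28,000 × 3 × 1 = 84,000 bytes/s.
File B: 192,000 × 4 × 2 = 1,536,000 bytes/s.
File B is larger; ratio = 612,864,000 / 33,516,000 = 18.29.

File B, by a factor of 18.29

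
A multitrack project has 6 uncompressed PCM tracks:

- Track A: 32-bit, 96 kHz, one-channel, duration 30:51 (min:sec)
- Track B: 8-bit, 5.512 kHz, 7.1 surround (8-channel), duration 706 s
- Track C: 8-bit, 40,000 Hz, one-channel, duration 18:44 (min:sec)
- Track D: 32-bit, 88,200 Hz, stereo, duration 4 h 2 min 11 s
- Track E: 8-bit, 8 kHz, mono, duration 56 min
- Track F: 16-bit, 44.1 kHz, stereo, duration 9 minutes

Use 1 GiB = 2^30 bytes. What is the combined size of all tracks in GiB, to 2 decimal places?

10.40 GiB

Track A: 30:51 (min:sec) = 1,851 s; 96,000 × 1,851 × 4 × 1 = 710,784,000 bytes.
Track B: 5,512 × 706 × 1 × 8 = 31,131,776 bytes.
Track C: 18:44 (min:sec) = 1,124 s; 40,000 × 1,124 × 1 × 1 = 44,960,000 bytes.
Track D: 4 h 2 min 11 s = 14,531 s; 88,200 × 14,531 × 4 × 2 = 10,253,073,600 bytes.
Track E: 56 min = 3,360 s; 8,000 × 3,360 × 1 × 1 = 26,880,000 bytes.
Track F: 9 minutes = 540 s; 44,100 × 540 × 2 × 2 = 95,256,000 bytes.
Total = 11,162,085,376 bytes = 10.40 GiB.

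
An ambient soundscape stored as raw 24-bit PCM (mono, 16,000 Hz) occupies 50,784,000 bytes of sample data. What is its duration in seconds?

Byte rate = 16,000 × 3 × 1 = 48,000 bytes/s.
Duration = 50,784,000 / 48,000 = 1,058 s.

1,058 seconds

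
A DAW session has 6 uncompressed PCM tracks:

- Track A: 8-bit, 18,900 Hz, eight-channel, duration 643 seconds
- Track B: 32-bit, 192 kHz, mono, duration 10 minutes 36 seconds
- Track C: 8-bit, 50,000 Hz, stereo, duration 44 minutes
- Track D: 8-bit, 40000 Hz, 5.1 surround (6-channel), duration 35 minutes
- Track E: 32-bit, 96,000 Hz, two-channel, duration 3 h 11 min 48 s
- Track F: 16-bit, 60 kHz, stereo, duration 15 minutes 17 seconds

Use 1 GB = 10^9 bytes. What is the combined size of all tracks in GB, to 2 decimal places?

Track A: 18,900 × 643 × 1 × 8 = 97,221,600 bytes.
Track B: 10 minutes 36 seconds = 636 s; 192,000 × 636 × 4 × 1 = 488,448,000 bytes.
Track C: 44 minutes = 2,640 s; 50,000 × 2,640 × 1 × 2 = 264,000,000 bytes.
Track D: 35 minutes = 2,100 s; 40,000 × 2,100 × 1 × 6 = 504,000,000 bytes.
Track E: 3 h 11 min 48 s = 11,508 s; 96,000 × 11,508 × 4 × 2 = 8,838,144,000 bytes.
Track F: 15 minutes 17 seconds = 917 s; 60,000 × 917 × 2 × 2 = 220,080,000 bytes.
Total = 10,411,893,600 bytes = 10.41 GB.

10.41 GB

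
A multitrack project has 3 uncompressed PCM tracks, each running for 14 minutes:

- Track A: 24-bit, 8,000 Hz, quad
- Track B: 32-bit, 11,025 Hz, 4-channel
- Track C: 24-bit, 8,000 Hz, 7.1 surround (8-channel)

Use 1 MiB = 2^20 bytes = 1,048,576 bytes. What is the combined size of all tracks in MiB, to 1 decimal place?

372.0 MiB

14 minutes = 840 s.
Track A: 8,000 × 840 × 3 × 4 = 80,640,000 bytes.
Track B: 11,025 × 840 × 4 × 4 = 148,176,000 bytes.
Track C: 8,000 × 840 × 3 × 8 = 161,280,000 bytes.
Total = 390,096,000 bytes = 372.0 MiB.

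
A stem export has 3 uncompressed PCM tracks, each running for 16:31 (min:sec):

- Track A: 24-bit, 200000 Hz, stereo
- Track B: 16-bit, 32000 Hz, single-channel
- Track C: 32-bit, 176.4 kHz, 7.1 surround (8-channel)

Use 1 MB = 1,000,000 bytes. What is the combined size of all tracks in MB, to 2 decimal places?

6846.62 MB

16:31 (min:sec) = 991 s.
Track A: 200,000 × 991 × 3 × 2 = 1,189,200,000 bytes.
Track B: 32,000 × 991 × 2 × 1 = 63,424,000 bytes.
Track C: 176,400 × 991 × 4 × 8 = 5,593,996,800 bytes.
Total = 6,846,620,800 bytes = 6846.62 MB.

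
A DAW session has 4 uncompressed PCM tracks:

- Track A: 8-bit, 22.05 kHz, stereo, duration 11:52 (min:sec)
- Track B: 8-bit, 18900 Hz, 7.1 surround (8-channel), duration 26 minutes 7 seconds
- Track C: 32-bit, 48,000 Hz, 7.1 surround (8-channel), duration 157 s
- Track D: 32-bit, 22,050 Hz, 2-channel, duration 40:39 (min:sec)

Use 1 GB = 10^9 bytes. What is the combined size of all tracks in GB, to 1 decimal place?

Track A: 11:52 (min:sec) = 712 s; 22,050 × 712 × 1 × 2 = 31,399,200 bytes.
Track B: 26 minutes 7 seconds = 1,567 s; 18,900 × 1,567 × 1 × 8 = 236,930,400 bytes.
Track C: 48,000 × 157 × 4 × 8 = 241,152,000 bytes.
Track D: 40:39 (min:sec) = 2,439 s; 22,050 × 2,439 × 4 × 2 = 430,239,600 bytes.
Total = 939,721,200 bytes = 0.9 GB.

0.9 GB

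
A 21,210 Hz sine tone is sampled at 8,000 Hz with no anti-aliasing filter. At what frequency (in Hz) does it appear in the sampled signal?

Nyquist = 8,000/2 = 4,000 Hz; 21,210 Hz exceeds it.
Alias = |21,210 − 3×8,000| = |21,210 − 24,000| = 2,790 Hz.

2,790 Hz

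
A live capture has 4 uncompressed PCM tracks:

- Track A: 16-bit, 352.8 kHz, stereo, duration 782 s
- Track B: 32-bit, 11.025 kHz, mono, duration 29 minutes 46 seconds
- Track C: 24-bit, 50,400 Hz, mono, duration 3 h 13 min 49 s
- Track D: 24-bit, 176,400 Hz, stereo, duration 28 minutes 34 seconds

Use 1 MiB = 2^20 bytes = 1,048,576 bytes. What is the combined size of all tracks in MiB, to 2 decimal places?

4534.46 MiB

Track A: 352,800 × 782 × 2 × 2 = 1,103,558,400 bytes.
Track B: 29 minutes 46 seconds = 1,786 s; 11,025 × 1,786 × 4 × 1 = 78,762,600 bytes.
Track C: 3 h 13 min 49 s = 11,629 s; 50,400 × 11,629 × 3 × 1 = 1,758,304,800 bytes.
Track D: 28 minutes 34 seconds = 1,714 s; 176,400 × 1,714 × 3 × 2 = 1,814,097,600 bytes.
Total = 4,754,723,400 bytes = 4534.46 MiB.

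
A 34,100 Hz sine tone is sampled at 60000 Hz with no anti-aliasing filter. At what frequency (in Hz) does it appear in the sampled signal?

Nyquist = 60,000/2 = 30,000 Hz; 34,100 Hz exceeds it.
Alias = |34,100 − 1×60,000| = |34,100 − 60,000| = 25,900 Hz.

25,900 Hz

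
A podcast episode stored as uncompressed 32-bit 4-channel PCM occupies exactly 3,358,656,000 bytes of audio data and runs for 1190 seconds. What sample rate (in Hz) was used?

176,400 Hz

Bytes = sample_rate × seconds × bytes_per_sample × channels.
sample_rate = 3,358,656,000 / (1,190 × 4 × 4) = 3,358,656,000 / 19,040 = 176,400 Hz.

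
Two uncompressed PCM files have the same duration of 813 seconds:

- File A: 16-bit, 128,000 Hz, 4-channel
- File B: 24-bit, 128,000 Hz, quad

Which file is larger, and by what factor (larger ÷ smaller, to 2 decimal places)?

File B, by a factor of 1.50

File A: 128,000 × 2 × 4 = 1,024,000 bytes/s.
File B: 128,000 × 3 × 4 = 1,536,000 bytes/s.
File B is larger; ratio = 1,248,768,000 / 832,512,000 = 1.50.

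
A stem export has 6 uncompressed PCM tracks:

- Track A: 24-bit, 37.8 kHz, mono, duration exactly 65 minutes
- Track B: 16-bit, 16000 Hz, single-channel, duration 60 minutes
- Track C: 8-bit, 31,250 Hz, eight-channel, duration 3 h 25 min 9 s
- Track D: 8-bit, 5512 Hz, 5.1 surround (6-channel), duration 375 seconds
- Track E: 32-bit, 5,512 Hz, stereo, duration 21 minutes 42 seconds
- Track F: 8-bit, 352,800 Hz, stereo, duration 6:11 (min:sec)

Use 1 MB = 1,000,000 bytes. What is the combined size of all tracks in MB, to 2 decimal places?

3966.30 MB

Track A: exactly 65 minutes = 3,900 s; 37,800 × 3,900 × 3 × 1 = 442,260,000 bytes.
Track B: 60 minutes = 3,600 s; 16,000 × 3,600 × 2 × 1 = 115,200,000 bytes.
Track C: 3 h 25 min 9 s = 12,309 s; 31,250 × 12,309 × 1 × 8 = 3,077,250,000 bytes.
Track D: 5,512 × 375 × 1 × 6 = 12,402,000 bytes.
Track E: 21 minutes 42 seconds = 1,302 s; 5,512 × 1,302 × 4 × 2 = 57,412,992 bytes.
Track F: 6:11 (min:sec) = 371 s; 352,800 × 371 × 1 × 2 = 261,777,600 bytes.
Total = 3,966,302,592 bytes = 3966.30 MB.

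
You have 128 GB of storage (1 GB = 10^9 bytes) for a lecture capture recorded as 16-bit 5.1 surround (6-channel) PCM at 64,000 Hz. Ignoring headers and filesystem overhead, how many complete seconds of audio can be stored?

Uncompressed byte rate = 64,000 × 2 × 6 = 768,000 bytes/s.
Capacity = 128 × 1,000,000,000 = 128,000,000,000 bytes.
128,000,000,000 / 768,000 ≈ 166666.67 s → 166,666 seconds.

166,666 seconds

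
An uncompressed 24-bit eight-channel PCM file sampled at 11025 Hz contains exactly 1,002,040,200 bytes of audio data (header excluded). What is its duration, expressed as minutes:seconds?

63:07

Byte rate = 11,025 × 3 × 8 = 264,600 bytes/s.
Duration = 1,002,040,200 / 264,600 = 3,787 s.
3,787 s = 63:07.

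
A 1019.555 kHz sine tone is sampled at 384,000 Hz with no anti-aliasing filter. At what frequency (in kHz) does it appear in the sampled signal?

132.445 kHz

Nyquist = 384,000/2 = 192,000 Hz; 1,019,555 Hz exceeds it.
Alias = |1,019,555 − 3×384,000| = |1,019,555 − 1,152,000| = 132,445 Hz = 132.445 kHz.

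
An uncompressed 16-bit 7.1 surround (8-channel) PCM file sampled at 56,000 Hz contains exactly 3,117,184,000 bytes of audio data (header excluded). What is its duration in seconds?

Byte rate = 56,000 × 2 × 8 = 896,000 bytes/s.
Duration = 3,117,184,000 / 896,000 = 3,479 s.

3,479 seconds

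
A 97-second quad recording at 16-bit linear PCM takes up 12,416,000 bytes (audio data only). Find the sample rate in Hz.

16,000 Hz

Bytes = sample_rate × seconds × bytes_per_sample × channels.
sample_rate = 12,416,000 / (97 × 2 × 4) = 12,416,000 / 776 = 16,000 Hz.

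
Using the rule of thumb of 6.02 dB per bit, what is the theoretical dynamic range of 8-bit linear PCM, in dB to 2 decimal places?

8 × 6.02 = 48.16 dB.

48.16 dB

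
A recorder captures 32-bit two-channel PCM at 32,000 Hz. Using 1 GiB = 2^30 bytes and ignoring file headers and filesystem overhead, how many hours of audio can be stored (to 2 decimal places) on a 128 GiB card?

149.13 hours

Uncompressed byte rate = 32,000 × 4 × 2 = 256,000 bytes/s.
Capacity = 128 × 1,073,741,824 = 137,438,953,472 bytes.
137,438,953,472 / 256,000 ≈ 536870.91 s → 149.13 hours.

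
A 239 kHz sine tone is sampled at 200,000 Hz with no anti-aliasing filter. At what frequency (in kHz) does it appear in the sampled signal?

Nyquist = 200,000/2 = 100,000 Hz; 239,000 Hz exceeds it.
Alias = |239,000 − 1×200,000| = |239,000 − 200,000| = 39,000 Hz = 39 kHz.

39 kHz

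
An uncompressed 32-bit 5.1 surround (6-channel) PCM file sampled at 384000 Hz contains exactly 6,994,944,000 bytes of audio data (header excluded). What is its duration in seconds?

759 seconds

Byte rate = 384,000 × 4 × 6 = 9,216,000 bytes/s.
Duration = 6,994,944,000 / 9,216,000 = 759 s.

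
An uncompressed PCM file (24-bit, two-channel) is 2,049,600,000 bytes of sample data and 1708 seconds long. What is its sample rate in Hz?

Bytes = sample_rate × seconds × bytes_per_sample × channels.
sample_rate = 2,049,600,000 / (1,708 × 3 × 2) = 2,049,600,000 / 10,248 = 200,000 Hz.

200,000 Hz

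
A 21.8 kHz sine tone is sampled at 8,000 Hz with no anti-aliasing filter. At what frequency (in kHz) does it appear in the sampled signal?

Nyquist = 8,000/2 = 4,000 Hz; 21,800 Hz exceeds it.
Alias = |21,800 − 3×8,000| = |21,800 − 24,000| = 2,200 Hz = 2.2 kHz.

2.2 kHz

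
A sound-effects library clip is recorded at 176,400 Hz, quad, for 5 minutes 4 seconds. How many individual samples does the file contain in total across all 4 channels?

5 minutes 4 seconds = 304 s.
176,400 × 304 s × 4 ch = 214,502,400 samples.

214,502,400 samples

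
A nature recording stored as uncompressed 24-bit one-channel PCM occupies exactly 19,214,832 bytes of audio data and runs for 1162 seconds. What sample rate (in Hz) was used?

Bytes = sample_rate × seconds × bytes_per_sample × channels.
sample_rate = 19,214,832 / (1,162 × 3 × 1) = 19,214,832 / 3,486 = 5,512 Hz.

5,512 Hz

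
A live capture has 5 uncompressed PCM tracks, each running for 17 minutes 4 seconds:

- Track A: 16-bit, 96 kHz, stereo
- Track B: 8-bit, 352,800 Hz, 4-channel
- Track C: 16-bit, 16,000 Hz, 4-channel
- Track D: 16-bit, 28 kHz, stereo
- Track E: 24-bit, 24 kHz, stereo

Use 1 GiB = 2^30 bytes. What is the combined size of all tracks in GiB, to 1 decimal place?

17 minutes 4 seconds = 1,024 s.
Track A: 96,000 × 1,024 × 2 × 2 = 393,216,000 bytes.
Track B: 352,800 × 1,024 × 1 × 4 = 1,445,068,800 bytes.
Track C: 16,000 × 1,024 × 2 × 4 = 131,072,000 bytes.
Track D: 28,000 × 1,024 × 2 × 2 = 114,688,000 bytes.
Track E: 24,000 × 1,024 × 3 × 2 = 147,456,000 bytes.
Total = 2,231,500,800 bytes = 2.1 GiB.

2.1 GiB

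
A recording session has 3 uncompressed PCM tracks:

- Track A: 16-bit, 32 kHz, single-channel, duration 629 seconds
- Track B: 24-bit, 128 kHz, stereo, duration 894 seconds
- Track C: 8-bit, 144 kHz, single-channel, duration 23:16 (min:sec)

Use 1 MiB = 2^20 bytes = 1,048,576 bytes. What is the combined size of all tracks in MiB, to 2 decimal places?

Track A: 32,000 × 629 × 2 × 1 = 40,256,000 bytes.
Track B: 128,000 × 894 × 3 × 2 = 686,592,000 bytes.
Track C: 23:16 (min:sec) = 1,396 s; 144,000 × 1,396 × 1 × 1 = 201,024,000 bytes.
Total = 927,872,000 bytes = 884.89 MiB.

884.89 MiB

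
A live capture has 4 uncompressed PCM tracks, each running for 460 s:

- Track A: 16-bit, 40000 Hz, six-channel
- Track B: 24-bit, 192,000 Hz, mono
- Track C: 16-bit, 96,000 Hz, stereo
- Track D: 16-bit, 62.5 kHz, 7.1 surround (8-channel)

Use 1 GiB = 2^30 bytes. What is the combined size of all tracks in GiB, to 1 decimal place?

Track A: 40,000 × 460 × 2 × 6 = 220,800,000 bytes.
Track B: 192,000 × 460 × 3 × 1 = 264,960,000 bytes.
Track C: 96,000 × 460 × 2 × 2 = 176,640,000 bytes.
Track D: 62,500 × 460 × 2 × 8 = 460,000,000 bytes.
Total = 1,122,400,000 bytes = 1.0 GiB.

1.0 GiB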